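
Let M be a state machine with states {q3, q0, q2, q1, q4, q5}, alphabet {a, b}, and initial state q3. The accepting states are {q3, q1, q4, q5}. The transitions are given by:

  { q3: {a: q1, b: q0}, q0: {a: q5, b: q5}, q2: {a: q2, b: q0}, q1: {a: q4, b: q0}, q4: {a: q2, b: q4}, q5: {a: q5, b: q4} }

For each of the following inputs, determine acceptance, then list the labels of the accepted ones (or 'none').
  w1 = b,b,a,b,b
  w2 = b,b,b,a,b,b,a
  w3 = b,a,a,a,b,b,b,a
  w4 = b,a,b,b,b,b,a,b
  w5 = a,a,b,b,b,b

w1, w2, w5

w1: Trace: q3 -b-> q0 -b-> q5 -a-> q5 -b-> q4 -b-> q4  → end q4, accepted
w2: Trace: q3 -b-> q0 -b-> q5 -b-> q4 -a-> q2 -b-> q0 -b-> q5 -a-> q5  → end q5, accepted
w3: Trace: q3 -b-> q0 -a-> q5 -a-> q5 -a-> q5 -b-> q4 -b-> q4 -b-> q4 -a-> q2  → end q2, rejected
w4: Trace: q3 -b-> q0 -a-> q5 -b-> q4 -b-> q4 -b-> q4 -b-> q4 -a-> q2 -b-> q0  → end q0, rejected
w5: Trace: q3 -a-> q1 -a-> q4 -b-> q4 -b-> q4 -b-> q4 -b-> q4  → end q4, accepted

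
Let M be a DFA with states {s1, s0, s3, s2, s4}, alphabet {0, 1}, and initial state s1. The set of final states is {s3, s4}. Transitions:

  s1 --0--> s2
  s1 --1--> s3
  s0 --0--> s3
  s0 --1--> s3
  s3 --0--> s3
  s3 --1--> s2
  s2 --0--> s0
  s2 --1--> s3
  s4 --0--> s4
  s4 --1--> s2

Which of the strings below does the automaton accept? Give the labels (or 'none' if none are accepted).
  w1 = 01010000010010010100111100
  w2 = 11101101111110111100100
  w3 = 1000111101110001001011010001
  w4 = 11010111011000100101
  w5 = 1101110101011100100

w1: s1 → s2 → s3 → s3 → s2 → s0 → s3 → s3 → s3 → s3 → s2 → s0 → s3 → s2 → s0 → s3 → s2 → s0 → s3 → s3 → s3 → s2 → s3 → s2 → s3 → s3 → s3  → end s3, accepted
w2: s1 → s3 → s2 → s3 → s3 → s2 → s3 → s3 → s2 → s3 → s2 → s3 → s2 → s3 → s3 → s2 → s3 → s2 → s3 → s3 → s3 → s2 → s0 → s3  → end s3, accepted
w3: s1 → s3 → s3 → s3 → s3 → s2 → s3 → s2 → s3 → s3 → s2 → s3 → s2 → s0 → s3 → s3 → s2 → s0 → s3 → s2 → s0 → s3 → s2 → s0 → s3 → s3 → s3 → s3 → s2  → end s2, rejected
w4: s1 → s3 → s2 → s0 → s3 → s3 → s2 → s3 → s2 → s0 → s3 → s2 → s0 → s3 → s3 → s2 → s0 → s3 → s2 → s0 → s3  → end s3, accepted
w5: s1 → s3 → s2 → s0 → s3 → s2 → s3 → s3 → s2 → s0 → s3 → s3 → s2 → s3 → s2 → s0 → s3 → s2 → s0 → s3  → end s3, accepted

w1, w2, w4, w5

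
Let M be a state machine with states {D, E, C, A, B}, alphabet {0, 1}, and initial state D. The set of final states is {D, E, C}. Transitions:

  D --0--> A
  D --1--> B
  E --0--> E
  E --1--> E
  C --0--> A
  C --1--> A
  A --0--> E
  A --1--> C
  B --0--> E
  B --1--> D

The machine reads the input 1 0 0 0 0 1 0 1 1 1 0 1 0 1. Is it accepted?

D → B → E → E → E → E → E → E → E → E → E → E → E → E → E
End state E is accepting.

Yes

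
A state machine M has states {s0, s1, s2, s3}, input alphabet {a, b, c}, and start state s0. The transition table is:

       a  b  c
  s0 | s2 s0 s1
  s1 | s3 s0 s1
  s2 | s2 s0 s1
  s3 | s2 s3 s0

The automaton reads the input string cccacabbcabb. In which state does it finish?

start at s0
read 'c': s0 → s1
read 'c': s1 → s1
read 'c': s1 → s1
read 'a': s1 → s3
read 'c': s3 → s0
read 'a': s0 → s2
read 'b': s2 → s0
read 'b': s0 → s0
read 'c': s0 → s1
read 'a': s1 → s3
read 'b': s3 → s3
read 'b': s3 → s3

s3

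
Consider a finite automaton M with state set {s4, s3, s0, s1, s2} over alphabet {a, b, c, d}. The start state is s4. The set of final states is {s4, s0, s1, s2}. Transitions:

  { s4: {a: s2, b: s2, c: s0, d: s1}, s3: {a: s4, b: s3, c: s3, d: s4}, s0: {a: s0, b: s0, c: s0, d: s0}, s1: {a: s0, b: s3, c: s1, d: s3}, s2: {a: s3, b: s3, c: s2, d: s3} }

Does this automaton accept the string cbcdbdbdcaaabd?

Yes

start at s4
read 'c': s4 → s0
read 'b': s0 → s0
read 'c': s0 → s0
read 'd': s0 → s0
read 'b': s0 → s0
read 'd': s0 → s0
read 'b': s0 → s0
read 'd': s0 → s0
read 'c': s0 → s0
read 'a': s0 → s0
read 'a': s0 → s0
read 'a': s0 → s0
read 'b': s0 → s0
read 'd': s0 → s0
End state s0 is accepting.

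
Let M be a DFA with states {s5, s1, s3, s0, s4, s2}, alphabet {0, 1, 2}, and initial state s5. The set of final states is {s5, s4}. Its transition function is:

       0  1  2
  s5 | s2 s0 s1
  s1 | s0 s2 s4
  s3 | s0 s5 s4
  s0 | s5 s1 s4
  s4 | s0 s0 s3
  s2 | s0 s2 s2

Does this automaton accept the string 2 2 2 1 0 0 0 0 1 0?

No

s5 → s1 → s4 → s3 → s5 → s2 → s0 → s5 → s2 → s2 → s0
End state s0 is not accepting.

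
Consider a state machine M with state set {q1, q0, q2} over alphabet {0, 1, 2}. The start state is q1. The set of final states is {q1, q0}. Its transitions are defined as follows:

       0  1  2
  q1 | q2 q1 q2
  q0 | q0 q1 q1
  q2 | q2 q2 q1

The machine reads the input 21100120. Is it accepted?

start at q1
read '2': q1 → q2
read '1': q2 → q2
read '1': q2 → q2
read '0': q2 → q2
read '0': q2 → q2
read '1': q2 → q2
read '2': q2 → q1
read '0': q1 → q2
End state q2 is not accepting.

No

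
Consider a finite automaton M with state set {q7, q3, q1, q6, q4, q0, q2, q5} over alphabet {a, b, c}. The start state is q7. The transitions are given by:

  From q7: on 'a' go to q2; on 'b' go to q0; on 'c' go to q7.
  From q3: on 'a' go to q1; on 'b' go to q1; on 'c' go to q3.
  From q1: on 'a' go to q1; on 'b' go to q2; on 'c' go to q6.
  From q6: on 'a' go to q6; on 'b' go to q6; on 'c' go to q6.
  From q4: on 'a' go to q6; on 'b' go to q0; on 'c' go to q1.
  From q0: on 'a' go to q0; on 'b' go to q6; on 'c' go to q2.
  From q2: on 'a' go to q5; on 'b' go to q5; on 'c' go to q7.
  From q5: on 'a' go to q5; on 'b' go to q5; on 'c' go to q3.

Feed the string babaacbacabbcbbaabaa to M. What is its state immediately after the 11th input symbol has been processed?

Trace: q7 -b-> q0 -a-> q0 -b-> q6 -a-> q6 -a-> q6 -c-> q6 -b-> q6 -a-> q6 -c-> q6 -a-> q6 -b-> q6
After 11 symbols: q6.

q6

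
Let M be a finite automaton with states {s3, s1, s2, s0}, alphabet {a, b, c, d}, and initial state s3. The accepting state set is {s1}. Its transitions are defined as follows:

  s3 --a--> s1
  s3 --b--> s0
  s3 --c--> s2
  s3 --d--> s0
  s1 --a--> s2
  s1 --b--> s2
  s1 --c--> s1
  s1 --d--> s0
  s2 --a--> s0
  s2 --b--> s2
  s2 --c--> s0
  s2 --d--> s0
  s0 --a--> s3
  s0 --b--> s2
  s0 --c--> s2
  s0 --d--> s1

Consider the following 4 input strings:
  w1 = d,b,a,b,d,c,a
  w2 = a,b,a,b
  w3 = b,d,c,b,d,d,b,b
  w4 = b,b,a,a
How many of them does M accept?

w1: s3 → s0 → s2 → s0 → s2 → s0 → s2 → s0  → end s0, rejected
w2: s3 → s1 → s2 → s0 → s2  → end s2, rejected
w3: s3 → s0 → s1 → s1 → s2 → s0 → s1 → s2 → s2  → end s2, rejected
w4: s3 → s0 → s2 → s0 → s3  → end s3, rejected

0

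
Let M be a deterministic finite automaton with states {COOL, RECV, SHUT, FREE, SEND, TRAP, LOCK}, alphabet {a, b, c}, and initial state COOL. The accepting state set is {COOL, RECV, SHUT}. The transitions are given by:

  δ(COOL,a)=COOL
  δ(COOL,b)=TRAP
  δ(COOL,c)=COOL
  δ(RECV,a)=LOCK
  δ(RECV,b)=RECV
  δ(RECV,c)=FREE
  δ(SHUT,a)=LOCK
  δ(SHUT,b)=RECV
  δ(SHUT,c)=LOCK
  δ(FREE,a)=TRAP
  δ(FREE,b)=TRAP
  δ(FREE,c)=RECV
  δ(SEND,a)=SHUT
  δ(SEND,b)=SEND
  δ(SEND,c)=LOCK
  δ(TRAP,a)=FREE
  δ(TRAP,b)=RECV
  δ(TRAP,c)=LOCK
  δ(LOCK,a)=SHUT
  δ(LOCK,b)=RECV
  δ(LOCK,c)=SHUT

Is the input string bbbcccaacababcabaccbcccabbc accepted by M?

No

start at COOL
read 'b': COOL → TRAP
read 'b': TRAP → RECV
read 'b': RECV → RECV
read 'c': RECV → FREE
read 'c': FREE → RECV
read 'c': RECV → FREE
read 'a': FREE → TRAP
read 'a': TRAP → FREE
read 'c': FREE → RECV
read 'a': RECV → LOCK
read 'b': LOCK → RECV
read 'a': RECV → LOCK
read 'b': LOCK → RECV
read 'c': RECV → FREE
read 'a': FREE → TRAP
read 'b': TRAP → RECV
read 'a': RECV → LOCK
read 'c': LOCK → SHUT
read 'c': SHUT → LOCK
read 'b': LOCK → RECV
read 'c': RECV → FREE
read 'c': FREE → RECV
read 'c': RECV → FREE
read 'a': FREE → TRAP
read 'b': TRAP → RECV
read 'b': RECV → RECV
read 'c': RECV → FREE
End state FREE is not accepting.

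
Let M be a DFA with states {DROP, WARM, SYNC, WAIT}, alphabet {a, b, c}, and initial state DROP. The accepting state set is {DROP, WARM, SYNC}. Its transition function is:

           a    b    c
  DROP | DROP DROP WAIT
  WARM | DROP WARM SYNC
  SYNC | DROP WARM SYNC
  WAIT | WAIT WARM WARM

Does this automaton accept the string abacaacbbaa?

Yes

DROP → DROP → DROP → DROP → WAIT → WAIT → WAIT → WARM → WARM → WARM → DROP → DROP
End state DROP is accepting.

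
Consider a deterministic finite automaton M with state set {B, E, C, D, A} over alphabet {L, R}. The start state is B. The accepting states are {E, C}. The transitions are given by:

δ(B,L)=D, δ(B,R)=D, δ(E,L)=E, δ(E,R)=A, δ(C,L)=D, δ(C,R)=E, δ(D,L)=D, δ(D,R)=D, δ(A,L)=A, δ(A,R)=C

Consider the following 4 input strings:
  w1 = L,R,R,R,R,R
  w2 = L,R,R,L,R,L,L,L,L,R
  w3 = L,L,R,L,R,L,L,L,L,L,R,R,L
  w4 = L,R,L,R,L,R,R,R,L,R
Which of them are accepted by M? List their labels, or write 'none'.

w1: Trace: B -L-> D -R-> D -R-> D -R-> D -R-> D -R-> D  → end D, rejected
w2: Trace: B -L-> D -R-> D -R-> D -L-> D -R-> D -L-> D -L-> D -L-> D -L-> D -R-> D  → end D, rejected
w3: Trace: B -L-> D -L-> D -R-> D -L-> D -R-> D -L-> D -L-> D -L-> D -L-> D -L-> D -R-> D -R-> D -L-> D  → end D, rejected
w4: Trace: B -L-> D -R-> D -L-> D -R-> D -L-> D -R-> D -R-> D -R-> D -L-> D -R-> D  → end D, rejected

none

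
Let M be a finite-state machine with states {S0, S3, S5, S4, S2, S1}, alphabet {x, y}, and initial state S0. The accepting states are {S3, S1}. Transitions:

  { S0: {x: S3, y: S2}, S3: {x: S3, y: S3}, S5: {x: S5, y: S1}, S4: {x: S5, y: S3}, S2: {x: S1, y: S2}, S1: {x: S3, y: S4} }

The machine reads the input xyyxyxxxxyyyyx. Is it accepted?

S0 → S3 → S3 → S3 → S3 → S3 → S3 → S3 → S3 → S3 → S3 → S3 → S3 → S3 → S3
End state S3 is accepting.

Yes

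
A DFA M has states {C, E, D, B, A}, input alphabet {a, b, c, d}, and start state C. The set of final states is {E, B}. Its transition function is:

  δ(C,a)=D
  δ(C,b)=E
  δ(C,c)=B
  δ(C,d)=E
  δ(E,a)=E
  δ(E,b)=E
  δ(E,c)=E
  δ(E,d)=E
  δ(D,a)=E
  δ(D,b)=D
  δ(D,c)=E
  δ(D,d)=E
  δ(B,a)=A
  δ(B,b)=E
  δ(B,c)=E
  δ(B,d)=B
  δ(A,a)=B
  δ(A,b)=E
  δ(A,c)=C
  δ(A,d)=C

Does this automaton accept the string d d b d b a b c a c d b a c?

Trace: C -d-> E -d-> E -b-> E -d-> E -b-> E -a-> E -b-> E -c-> E -a-> E -c-> E -d-> E -b-> E -a-> E -c-> E
End state E is accepting.

Yes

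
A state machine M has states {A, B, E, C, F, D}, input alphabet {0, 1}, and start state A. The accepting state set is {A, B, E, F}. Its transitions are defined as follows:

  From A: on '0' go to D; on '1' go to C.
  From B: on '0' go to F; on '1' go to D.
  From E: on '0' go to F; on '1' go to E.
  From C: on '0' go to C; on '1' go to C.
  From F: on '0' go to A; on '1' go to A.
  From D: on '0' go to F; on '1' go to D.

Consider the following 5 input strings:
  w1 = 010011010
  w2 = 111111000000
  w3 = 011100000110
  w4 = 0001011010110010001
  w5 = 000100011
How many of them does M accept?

w1: A → D → D → F → A → C → C → C → C → C  → end C, rejected
w2: A → C → C → C → C → C → C → C → C → C → C → C → C  → end C, rejected
w3: A → D → D → D → D → F → A → D → F → A → C → C → C  → end C, rejected
w4: A → D → F → A → C → C → C → C → C → C → C → C → C → C → C → C → C → C → C → C  → end C, rejected
w5: A → D → F → A → C → C → C → C → C → C  → end C, rejected

0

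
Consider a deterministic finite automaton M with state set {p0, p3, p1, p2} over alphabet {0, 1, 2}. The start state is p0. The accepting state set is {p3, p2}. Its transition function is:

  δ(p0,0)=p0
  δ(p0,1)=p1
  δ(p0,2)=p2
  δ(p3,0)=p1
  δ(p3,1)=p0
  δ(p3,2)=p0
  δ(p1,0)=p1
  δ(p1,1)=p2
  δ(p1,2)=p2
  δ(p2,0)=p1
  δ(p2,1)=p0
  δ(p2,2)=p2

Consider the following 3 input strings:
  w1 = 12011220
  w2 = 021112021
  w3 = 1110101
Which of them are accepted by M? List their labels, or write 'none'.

w3

w1:
  start at p0
  read '1': p0 → p1
  read '2': p1 → p2
  read '0': p2 → p1
  read '1': p1 → p2
  read '1': p2 → p0
  read '2': p0 → p2
  read '2': p2 → p2
  read '0': p2 → p1
  end p1, rejected
w2:
  start at p0
  read '0': p0 → p0
  read '2': p0 → p2
  read '1': p2 → p0
  read '1': p0 → p1
  read '1': p1 → p2
  read '2': p2 → p2
  read '0': p2 → p1
  read '2': p1 → p2
  read '1': p2 → p0
  end p0, rejected
w3:
  start at p0
  read '1': p0 → p1
  read '1': p1 → p2
  read '1': p2 → p0
  read '0': p0 → p0
  read '1': p0 → p1
  read '0': p1 → p1
  read '1': p1 → p2
  end p2, accepted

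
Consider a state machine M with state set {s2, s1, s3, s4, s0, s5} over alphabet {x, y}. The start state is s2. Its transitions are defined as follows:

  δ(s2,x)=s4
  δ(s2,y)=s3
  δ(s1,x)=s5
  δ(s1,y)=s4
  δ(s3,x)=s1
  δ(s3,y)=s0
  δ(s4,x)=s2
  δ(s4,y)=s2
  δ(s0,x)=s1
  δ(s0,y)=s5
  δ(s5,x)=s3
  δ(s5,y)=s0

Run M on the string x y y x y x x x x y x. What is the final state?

start at s2
read 'x': s2 → s4
read 'y': s4 → s2
read 'y': s2 → s3
read 'x': s3 → s1
read 'y': s1 → s4
read 'x': s4 → s2
read 'x': s2 → s4
read 'x': s4 → s2
read 'x': s2 → s4
read 'y': s4 → s2
read 'x': s2 → s4

s4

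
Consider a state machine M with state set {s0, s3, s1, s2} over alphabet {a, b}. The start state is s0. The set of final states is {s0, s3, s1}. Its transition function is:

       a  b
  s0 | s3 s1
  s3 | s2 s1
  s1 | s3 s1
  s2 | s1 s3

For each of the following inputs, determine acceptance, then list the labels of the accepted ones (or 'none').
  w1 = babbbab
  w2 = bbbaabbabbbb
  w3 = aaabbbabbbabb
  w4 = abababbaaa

w1, w2, w3, w4

w1: s0 → s1 → s3 → s1 → s1 → s1 → s3 → s1  → end s1, accepted
w2: s0 → s1 → s1 → s1 → s3 → s2 → s3 → s1 → s3 → s1 → s1 → s1 → s1  → end s1, accepted
w3: s0 → s3 → s2 → s1 → s1 → s1 → s1 → s3 → s1 → s1 → s1 → s3 → s1 → s1  → end s1, accepted
w4: s0 → s3 → s1 → s3 → s1 → s3 → s1 → s1 → s3 → s2 → s1  → end s1, accepted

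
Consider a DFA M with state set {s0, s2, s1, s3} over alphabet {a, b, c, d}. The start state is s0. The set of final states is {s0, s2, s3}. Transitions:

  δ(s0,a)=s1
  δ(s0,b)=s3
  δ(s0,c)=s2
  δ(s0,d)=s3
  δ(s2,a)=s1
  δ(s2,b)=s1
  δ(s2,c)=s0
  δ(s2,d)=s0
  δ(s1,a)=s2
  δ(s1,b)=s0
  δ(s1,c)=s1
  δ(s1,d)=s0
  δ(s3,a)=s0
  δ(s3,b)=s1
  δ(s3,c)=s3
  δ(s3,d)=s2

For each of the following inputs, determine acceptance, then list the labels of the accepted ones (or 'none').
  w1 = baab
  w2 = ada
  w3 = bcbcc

w1:
  start at s0
  read 'b': s0 → s3
  read 'a': s3 → s0
  read 'a': s0 → s1
  read 'b': s1 → s0
  end s0, accepted
w2:
  start at s0
  read 'a': s0 → s1
  read 'd': s1 → s0
  read 'a': s0 → s1
  end s1, rejected
w3:
  start at s0
  read 'b': s0 → s3
  read 'c': s3 → s3
  read 'b': s3 → s1
  read 'c': s1 → s1
  read 'c': s1 → s1
  end s1, rejected

w1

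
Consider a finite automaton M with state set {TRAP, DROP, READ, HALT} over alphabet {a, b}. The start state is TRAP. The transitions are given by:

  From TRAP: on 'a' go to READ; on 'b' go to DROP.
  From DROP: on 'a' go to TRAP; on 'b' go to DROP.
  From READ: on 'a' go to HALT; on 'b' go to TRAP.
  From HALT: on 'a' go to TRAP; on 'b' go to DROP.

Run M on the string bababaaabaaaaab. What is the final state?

Trace: TRAP -b-> DROP -a-> TRAP -b-> DROP -a-> TRAP -b-> DROP -a-> TRAP -a-> READ -a-> HALT -b-> DROP -a-> TRAP -a-> READ -a-> HALT -a-> TRAP -a-> READ -b-> TRAP

TRAP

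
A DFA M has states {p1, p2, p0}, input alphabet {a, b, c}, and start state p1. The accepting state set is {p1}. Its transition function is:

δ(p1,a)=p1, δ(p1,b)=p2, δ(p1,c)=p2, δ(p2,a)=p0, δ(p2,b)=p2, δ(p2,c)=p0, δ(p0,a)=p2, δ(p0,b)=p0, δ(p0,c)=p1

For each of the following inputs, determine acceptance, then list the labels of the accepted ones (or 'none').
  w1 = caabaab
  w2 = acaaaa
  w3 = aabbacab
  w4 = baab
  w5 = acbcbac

w1: p1 → p2 → p0 → p2 → p2 → p0 → p2 → p2  → end p2, rejected
w2: p1 → p1 → p2 → p0 → p2 → p0 → p2  → end p2, rejected
w3: p1 → p1 → p1 → p2 → p2 → p0 → p1 → p1 → p2  → end p2, rejected
w4: p1 → p2 → p0 → p2 → p2  → end p2, rejected
w5: p1 → p1 → p2 → p2 → p0 → p0 → p2 → p0  → end p0, rejected

none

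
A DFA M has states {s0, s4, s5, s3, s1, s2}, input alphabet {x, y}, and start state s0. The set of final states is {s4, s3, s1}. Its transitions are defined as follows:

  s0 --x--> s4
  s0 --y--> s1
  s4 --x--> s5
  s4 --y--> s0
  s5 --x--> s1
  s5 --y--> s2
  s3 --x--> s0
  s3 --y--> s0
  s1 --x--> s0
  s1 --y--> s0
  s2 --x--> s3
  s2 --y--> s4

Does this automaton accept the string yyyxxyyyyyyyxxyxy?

No

Trace: s0 -y-> s1 -y-> s0 -y-> s1 -x-> s0 -x-> s4 -y-> s0 -y-> s1 -y-> s0 -y-> s1 -y-> s0 -y-> s1 -y-> s0 -x-> s4 -x-> s5 -y-> s2 -x-> s3 -y-> s0
End state s0 is not accepting.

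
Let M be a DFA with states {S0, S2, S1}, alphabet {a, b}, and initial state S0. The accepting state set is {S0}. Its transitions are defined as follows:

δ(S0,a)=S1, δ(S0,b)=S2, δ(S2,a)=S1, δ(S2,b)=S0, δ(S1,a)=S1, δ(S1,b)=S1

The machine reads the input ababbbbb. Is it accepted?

start at S0
read 'a': S0 → S1
read 'b': S1 → S1
read 'a': S1 → S1
read 'b': S1 → S1
read 'b': S1 → S1
read 'b': S1 → S1
read 'b': S1 → S1
read 'b': S1 → S1
End state S1 is not accepting.

No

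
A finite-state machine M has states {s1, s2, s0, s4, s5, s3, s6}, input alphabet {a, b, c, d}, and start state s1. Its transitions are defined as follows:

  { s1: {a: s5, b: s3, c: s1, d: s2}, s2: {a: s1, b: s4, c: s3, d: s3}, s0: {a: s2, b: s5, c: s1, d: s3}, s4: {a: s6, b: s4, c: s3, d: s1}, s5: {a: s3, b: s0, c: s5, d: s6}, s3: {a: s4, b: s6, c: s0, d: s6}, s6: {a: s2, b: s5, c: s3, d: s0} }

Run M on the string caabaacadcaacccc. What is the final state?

s1 → s1 → s5 → s3 → s6 → s2 → s1 → s1 → s5 → s6 → s3 → s4 → s6 → s3 → s0 → s1 → s1

s1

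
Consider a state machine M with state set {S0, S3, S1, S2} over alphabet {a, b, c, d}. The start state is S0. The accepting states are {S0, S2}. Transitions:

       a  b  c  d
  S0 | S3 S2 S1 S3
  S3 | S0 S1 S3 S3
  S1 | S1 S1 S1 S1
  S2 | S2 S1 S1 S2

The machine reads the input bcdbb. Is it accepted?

Trace: S0 -b-> S2 -c-> S1 -d-> S1 -b-> S1 -b-> S1
End state S1 is not accepting.

No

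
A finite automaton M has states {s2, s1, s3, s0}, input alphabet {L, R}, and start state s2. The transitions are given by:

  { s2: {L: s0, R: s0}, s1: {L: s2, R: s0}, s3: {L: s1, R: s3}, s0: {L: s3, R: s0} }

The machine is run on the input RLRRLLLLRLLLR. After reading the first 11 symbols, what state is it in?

Trace: s2 -R-> s0 -L-> s3 -R-> s3 -R-> s3 -L-> s1 -L-> s2 -L-> s0 -L-> s3 -R-> s3 -L-> s1 -L-> s2
After 11 symbols: s2.

s2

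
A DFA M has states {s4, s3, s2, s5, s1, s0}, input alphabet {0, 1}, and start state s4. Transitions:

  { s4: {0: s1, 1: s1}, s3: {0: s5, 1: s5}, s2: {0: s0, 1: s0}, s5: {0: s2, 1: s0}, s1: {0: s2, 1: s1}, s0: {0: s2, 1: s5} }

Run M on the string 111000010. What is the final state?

Trace: s4 -1-> s1 -1-> s1 -1-> s1 -0-> s2 -0-> s0 -0-> s2 -0-> s0 -1-> s5 -0-> s2

s2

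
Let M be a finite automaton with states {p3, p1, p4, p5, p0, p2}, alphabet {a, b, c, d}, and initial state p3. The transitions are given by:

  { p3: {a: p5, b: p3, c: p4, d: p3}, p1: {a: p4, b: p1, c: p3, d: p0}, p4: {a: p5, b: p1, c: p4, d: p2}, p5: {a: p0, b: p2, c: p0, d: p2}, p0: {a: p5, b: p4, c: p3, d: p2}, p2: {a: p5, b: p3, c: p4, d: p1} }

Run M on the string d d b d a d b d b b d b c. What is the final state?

p4

Trace: p3 -d-> p3 -d-> p3 -b-> p3 -d-> p3 -a-> p5 -d-> p2 -b-> p3 -d-> p3 -b-> p3 -b-> p3 -d-> p3 -b-> p3 -c-> p4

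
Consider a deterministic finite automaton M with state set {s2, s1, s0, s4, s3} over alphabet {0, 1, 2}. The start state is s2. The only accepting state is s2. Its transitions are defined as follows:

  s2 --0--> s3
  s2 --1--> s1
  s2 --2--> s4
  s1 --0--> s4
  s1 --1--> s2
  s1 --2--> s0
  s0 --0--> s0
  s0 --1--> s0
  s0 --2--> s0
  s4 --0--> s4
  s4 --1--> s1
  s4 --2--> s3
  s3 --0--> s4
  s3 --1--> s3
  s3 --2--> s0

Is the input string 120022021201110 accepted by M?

s2 → s1 → s0 → s0 → s0 → s0 → s0 → s0 → s0 → s0 → s0 → s0 → s0 → s0 → s0 → s0
End state s0 is not accepting.

No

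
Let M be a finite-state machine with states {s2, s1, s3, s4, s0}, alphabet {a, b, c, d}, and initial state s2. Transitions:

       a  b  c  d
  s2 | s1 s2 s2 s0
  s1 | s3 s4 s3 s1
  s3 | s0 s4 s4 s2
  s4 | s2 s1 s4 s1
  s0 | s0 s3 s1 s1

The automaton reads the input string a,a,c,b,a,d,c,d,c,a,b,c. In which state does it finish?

s2 → s1 → s3 → s4 → s1 → s3 → s2 → s2 → s0 → s1 → s3 → s4 → s4

s4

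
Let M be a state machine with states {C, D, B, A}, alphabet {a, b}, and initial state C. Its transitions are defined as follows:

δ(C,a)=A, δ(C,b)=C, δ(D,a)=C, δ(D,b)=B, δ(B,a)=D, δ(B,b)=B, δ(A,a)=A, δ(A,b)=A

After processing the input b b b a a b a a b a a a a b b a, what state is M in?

C → C → C → C → A → A → A → A → A → A → A → A → A → A → A → A → A

A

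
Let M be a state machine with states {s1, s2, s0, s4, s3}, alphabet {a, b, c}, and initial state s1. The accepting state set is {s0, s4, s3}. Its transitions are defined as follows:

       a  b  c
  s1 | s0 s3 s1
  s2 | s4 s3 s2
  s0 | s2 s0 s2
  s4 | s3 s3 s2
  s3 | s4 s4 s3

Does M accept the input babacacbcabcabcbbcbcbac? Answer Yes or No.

No

Trace: s1 -b-> s3 -a-> s4 -b-> s3 -a-> s4 -c-> s2 -a-> s4 -c-> s2 -b-> s3 -c-> s3 -a-> s4 -b-> s3 -c-> s3 -a-> s4 -b-> s3 -c-> s3 -b-> s4 -b-> s3 -c-> s3 -b-> s4 -c-> s2 -b-> s3 -a-> s4 -c-> s2
End state s2 is not accepting.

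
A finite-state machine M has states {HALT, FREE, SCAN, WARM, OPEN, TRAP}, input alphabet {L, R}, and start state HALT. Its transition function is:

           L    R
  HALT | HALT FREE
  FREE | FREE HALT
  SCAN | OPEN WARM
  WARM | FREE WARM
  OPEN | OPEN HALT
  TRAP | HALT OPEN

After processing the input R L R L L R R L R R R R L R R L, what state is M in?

HALT → FREE → FREE → HALT → HALT → HALT → FREE → HALT → HALT → FREE → HALT → FREE → HALT → HALT → FREE → HALT → HALT

HALT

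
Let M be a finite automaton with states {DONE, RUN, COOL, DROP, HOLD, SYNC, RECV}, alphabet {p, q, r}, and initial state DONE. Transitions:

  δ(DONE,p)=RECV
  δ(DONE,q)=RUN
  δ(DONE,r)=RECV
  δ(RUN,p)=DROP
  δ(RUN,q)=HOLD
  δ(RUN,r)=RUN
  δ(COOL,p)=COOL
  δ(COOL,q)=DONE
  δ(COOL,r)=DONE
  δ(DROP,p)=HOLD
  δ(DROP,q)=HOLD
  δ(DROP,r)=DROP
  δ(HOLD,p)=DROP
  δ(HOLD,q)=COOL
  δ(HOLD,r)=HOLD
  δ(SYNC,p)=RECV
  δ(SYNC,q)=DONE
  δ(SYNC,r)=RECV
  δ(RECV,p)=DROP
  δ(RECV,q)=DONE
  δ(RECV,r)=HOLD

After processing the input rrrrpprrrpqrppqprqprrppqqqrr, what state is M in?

DONE → RECV → HOLD → HOLD → HOLD → DROP → HOLD → HOLD → HOLD → HOLD → DROP → HOLD → HOLD → DROP → HOLD → COOL → COOL → DONE → RUN → DROP → DROP → DROP → HOLD → DROP → HOLD → COOL → DONE → RECV → HOLD

HOLD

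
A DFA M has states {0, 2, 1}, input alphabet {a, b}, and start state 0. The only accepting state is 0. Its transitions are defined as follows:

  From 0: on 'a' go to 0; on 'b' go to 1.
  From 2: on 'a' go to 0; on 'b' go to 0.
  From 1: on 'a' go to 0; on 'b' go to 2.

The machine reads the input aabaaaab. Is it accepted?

start at 0
read 'a': 0 → 0
read 'a': 0 → 0
read 'b': 0 → 1
read 'a': 1 → 0
read 'a': 0 → 0
read 'a': 0 → 0
read 'a': 0 → 0
read 'b': 0 → 1
End state 1 is not accepting.

No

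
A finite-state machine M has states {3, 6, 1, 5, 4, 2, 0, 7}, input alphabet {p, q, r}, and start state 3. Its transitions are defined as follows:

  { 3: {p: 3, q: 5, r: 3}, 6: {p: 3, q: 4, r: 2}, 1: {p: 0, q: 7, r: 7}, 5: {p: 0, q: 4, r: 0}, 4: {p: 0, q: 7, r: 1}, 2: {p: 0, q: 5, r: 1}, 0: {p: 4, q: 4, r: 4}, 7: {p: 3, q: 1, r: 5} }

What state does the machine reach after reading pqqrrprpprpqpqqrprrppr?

3 → 3 → 5 → 4 → 1 → 7 → 3 → 3 → 3 → 3 → 3 → 3 → 5 → 0 → 4 → 7 → 5 → 0 → 4 → 1 → 0 → 4 → 1

1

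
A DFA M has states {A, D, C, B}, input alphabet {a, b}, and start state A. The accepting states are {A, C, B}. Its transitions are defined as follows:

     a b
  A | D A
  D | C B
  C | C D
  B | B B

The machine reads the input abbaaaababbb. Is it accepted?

Yes

A → D → B → B → B → B → B → B → B → B → B → B → B
End state B is accepting.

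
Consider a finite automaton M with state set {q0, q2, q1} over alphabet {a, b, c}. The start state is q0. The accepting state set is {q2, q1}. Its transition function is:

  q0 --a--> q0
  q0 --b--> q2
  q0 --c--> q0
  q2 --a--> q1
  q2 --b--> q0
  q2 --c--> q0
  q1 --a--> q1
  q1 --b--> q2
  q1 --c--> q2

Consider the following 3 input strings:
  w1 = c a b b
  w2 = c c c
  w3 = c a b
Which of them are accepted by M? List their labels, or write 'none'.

w3

w1: Trace: q0 -c-> q0 -a-> q0 -b-> q2 -b-> q0  → end q0, rejected
w2: Trace: q0 -c-> q0 -c-> q0 -c-> q0  → end q0, rejected
w3: Trace: q0 -c-> q0 -a-> q0 -b-> q2  → end q2, accepted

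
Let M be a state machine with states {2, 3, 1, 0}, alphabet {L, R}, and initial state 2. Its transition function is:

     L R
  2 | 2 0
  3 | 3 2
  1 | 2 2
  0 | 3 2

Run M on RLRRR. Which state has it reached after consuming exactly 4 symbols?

Trace: 2 -R-> 0 -L-> 3 -R-> 2 -R-> 0
After 4 symbols: 0.

0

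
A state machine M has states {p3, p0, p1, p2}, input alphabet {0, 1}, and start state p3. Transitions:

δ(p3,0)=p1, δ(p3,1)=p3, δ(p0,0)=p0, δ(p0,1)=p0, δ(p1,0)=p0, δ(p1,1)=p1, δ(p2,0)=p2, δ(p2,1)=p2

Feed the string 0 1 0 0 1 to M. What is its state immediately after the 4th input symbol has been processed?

start at p3
read '0': p3 → p1
read '1': p1 → p1
read '0': p1 → p0
read '0': p0 → p0
After 4 symbols: p0.

p0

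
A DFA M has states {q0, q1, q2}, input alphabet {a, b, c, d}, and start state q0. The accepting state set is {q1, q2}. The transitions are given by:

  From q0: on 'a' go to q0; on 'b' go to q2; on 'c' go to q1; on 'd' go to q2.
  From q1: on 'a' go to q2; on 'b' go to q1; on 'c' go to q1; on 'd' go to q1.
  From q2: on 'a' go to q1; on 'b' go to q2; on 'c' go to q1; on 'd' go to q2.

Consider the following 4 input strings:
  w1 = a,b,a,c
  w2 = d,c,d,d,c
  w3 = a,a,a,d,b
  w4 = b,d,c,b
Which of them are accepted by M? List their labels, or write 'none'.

w1: q0 → q0 → q2 → q1 → q1  → end q1, accepted
w2: q0 → q2 → q1 → q1 → q1 → q1  → end q1, accepted
w3: q0 → q0 → q0 → q0 → q2 → q2  → end q2, accepted
w4: q0 → q2 → q2 → q1 → q1  → end q1, accepted

w1, w2, w3, w4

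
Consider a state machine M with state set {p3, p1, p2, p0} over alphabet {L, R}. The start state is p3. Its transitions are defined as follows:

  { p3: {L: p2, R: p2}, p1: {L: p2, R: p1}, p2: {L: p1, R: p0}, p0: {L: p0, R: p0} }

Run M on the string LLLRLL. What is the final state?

p0

p3 → p2 → p1 → p2 → p0 → p0 → p0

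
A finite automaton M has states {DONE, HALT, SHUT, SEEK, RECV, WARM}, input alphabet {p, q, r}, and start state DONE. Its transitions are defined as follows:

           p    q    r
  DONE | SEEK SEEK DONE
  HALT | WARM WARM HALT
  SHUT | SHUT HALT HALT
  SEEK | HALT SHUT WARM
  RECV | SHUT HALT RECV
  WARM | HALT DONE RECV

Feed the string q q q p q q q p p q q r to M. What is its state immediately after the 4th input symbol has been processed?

WARM

DONE → SEEK → SHUT → HALT → WARM
After 4 symbols: WARM.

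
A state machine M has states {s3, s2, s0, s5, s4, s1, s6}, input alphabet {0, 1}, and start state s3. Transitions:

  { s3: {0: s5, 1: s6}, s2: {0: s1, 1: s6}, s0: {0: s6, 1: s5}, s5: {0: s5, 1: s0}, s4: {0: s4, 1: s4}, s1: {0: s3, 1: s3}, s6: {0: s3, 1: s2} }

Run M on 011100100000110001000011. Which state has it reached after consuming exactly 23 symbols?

Trace: s3 -0-> s5 -1-> s0 -1-> s5 -1-> s0 -0-> s6 -0-> s3 -1-> s6 -0-> s3 -0-> s5 -0-> s5 -0-> s5 -0-> s5 -1-> s0 -1-> s5 -0-> s5 -0-> s5 -0-> s5 -1-> s0 -0-> s6 -0-> s3 -0-> s5 -0-> s5 -1-> s0
After 23 symbols: s0.

s0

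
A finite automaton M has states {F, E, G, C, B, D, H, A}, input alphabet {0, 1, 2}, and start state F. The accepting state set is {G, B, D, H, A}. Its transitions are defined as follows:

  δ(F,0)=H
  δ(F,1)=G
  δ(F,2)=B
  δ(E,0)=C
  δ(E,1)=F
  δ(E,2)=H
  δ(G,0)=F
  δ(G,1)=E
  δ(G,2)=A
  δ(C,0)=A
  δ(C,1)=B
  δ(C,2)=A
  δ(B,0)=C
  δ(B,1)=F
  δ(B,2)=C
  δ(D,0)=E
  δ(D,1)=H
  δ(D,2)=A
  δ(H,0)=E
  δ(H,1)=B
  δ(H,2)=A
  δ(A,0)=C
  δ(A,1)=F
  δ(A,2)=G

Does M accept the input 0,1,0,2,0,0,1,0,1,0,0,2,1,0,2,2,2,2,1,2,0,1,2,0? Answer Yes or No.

No

F → H → B → C → A → C → A → F → H → B → C → A → G → E → C → A → G → A → G → E → H → E → F → B → C
End state C is not accepting.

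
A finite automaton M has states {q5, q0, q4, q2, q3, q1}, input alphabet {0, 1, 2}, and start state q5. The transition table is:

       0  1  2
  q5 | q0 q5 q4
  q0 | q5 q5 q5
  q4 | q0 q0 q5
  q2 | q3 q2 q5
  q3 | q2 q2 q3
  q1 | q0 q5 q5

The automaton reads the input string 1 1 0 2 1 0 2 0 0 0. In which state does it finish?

Trace: q5 -1-> q5 -1-> q5 -0-> q0 -2-> q5 -1-> q5 -0-> q0 -2-> q5 -0-> q0 -0-> q5 -0-> q0

q0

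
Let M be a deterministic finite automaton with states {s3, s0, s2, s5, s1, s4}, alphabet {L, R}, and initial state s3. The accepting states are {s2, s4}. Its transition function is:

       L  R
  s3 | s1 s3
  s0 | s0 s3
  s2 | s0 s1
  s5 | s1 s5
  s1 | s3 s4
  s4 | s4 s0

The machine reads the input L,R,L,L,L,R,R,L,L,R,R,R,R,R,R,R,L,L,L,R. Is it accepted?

Yes

s3 → s1 → s4 → s4 → s4 → s4 → s0 → s3 → s1 → s3 → s3 → s3 → s3 → s3 → s3 → s3 → s3 → s1 → s3 → s1 → s4
End state s4 is accepting.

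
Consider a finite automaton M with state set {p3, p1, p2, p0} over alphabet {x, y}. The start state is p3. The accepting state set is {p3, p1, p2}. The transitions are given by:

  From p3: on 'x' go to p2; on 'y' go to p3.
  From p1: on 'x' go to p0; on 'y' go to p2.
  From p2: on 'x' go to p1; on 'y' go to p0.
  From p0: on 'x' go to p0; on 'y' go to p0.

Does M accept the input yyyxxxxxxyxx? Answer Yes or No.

Trace: p3 -y-> p3 -y-> p3 -y-> p3 -x-> p2 -x-> p1 -x-> p0 -x-> p0 -x-> p0 -x-> p0 -y-> p0 -x-> p0 -x-> p0
End state p0 is not accepting.

No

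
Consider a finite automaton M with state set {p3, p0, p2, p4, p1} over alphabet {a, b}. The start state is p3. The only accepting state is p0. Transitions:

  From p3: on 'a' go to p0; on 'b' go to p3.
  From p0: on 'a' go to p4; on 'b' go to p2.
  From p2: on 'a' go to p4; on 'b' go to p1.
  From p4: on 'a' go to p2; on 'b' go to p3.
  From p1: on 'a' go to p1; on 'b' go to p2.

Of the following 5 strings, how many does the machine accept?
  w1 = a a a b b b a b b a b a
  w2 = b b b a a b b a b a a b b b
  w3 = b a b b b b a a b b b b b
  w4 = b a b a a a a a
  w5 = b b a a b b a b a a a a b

w1:
  start at p3
  read 'a': p3 → p0
  read 'a': p0 → p4
  read 'a': p4 → p2
  read 'b': p2 → p1
  read 'b': p1 → p2
  read 'b': p2 → p1
  read 'a': p1 → p1
  read 'b': p1 → p2
  read 'b': p2 → p1
  read 'a': p1 → p1
  read 'b': p1 → p2
  read 'a': p2 → p4
  end p4, rejected
w2:
  start at p3
  read 'b': p3 → p3
  read 'b': p3 → p3
  read 'b': p3 → p3
  read 'a': p3 → p0
  read 'a': p0 → p4
  read 'b': p4 → p3
  read 'b': p3 → p3
  read 'a': p3 → p0
  read 'b': p0 → p2
  read 'a': p2 → p4
  read 'a': p4 → p2
  read 'b': p2 → p1
  read 'b': p1 → p2
  read 'b': p2 → p1
  end p1, rejected
w3:
  start at p3
  read 'b': p3 → p3
  read 'a': p3 → p0
  read 'b': p0 → p2
  read 'b': p2 → p1
  read 'b': p1 → p2
  read 'b': p2 → p1
  read 'a': p1 → p1
  read 'a': p1 → p1
  read 'b': p1 → p2
  read 'b': p2 → p1
  read 'b': p1 → p2
  read 'b': p2 → p1
  read 'b': p1 → p2
  end p2, rejected
w4:
  start at p3
  read 'b': p3 → p3
  read 'a': p3 → p0
  read 'b': p0 → p2
  read 'a': p2 → p4
  read 'a': p4 → p2
  read 'a': p2 → p4
  read 'a': p4 → p2
  read 'a': p2 → p4
  end p4, rejected
w5:
  start at p3
  read 'b': p3 → p3
  read 'b': p3 → p3
  read 'a': p3 → p0
  read 'a': p0 → p4
  read 'b': p4 → p3
  read 'b': p3 → p3
  read 'a': p3 → p0
  read 'b': p0 → p2
  read 'a': p2 → p4
  read 'a': p4 → p2
  read 'a': p2 → p4
  read 'a': p4 → p2
  read 'b': p2 → p1
  end p1, rejected

0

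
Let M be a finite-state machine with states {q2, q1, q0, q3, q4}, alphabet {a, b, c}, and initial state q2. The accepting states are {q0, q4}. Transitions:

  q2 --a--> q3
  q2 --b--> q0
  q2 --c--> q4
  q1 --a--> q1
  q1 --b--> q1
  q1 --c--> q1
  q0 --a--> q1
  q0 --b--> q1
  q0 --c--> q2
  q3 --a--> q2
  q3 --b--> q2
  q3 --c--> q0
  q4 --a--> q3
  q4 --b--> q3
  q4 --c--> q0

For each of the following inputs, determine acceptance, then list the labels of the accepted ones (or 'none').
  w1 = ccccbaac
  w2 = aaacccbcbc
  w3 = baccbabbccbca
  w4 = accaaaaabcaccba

w1: q2 → q4 → q0 → q2 → q4 → q3 → q2 → q3 → q0  → end q0, accepted
w2: q2 → q3 → q2 → q3 → q0 → q2 → q4 → q3 → q0 → q1 → q1  → end q1, rejected
w3: q2 → q0 → q1 → q1 → q1 → q1 → q1 → q1 → q1 → q1 → q1 → q1 → q1 → q1  → end q1, rejected
w4: q2 → q3 → q0 → q2 → q3 → q2 → q3 → q2 → q3 → q2 → q4 → q3 → q0 → q2 → q0 → q1  → end q1, rejected

w1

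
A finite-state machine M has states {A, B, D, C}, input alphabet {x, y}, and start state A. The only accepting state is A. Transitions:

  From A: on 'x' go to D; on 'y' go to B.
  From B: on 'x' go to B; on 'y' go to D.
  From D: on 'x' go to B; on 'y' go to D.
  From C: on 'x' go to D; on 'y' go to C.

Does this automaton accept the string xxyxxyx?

Trace: A -x-> D -x-> B -y-> D -x-> B -x-> B -y-> D -x-> B
End state B is not accepting.

No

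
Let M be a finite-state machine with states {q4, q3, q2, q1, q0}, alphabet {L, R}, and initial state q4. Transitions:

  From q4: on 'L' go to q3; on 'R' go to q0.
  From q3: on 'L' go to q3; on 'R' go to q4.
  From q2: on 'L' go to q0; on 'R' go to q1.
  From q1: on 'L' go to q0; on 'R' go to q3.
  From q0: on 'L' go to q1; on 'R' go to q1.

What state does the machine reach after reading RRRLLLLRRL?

q1

Trace: q4 -R-> q0 -R-> q1 -R-> q3 -L-> q3 -L-> q3 -L-> q3 -L-> q3 -R-> q4 -R-> q0 -L-> q1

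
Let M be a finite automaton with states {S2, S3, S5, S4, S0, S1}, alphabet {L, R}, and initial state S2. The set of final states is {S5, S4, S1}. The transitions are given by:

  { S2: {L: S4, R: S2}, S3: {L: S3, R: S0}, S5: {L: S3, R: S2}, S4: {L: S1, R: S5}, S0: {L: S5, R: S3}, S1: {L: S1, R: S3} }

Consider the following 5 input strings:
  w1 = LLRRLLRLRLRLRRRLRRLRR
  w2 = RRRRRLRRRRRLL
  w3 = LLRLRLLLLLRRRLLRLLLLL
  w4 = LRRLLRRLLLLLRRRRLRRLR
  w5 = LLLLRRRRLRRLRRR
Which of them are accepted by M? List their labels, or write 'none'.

w1:
  start at S2
  read 'L': S2 → S4
  read 'L': S4 → S1
  read 'R': S1 → S3
  read 'R': S3 → S0
  read 'L': S0 → S5
  read 'L': S5 → S3
  read 'R': S3 → S0
  read 'L': S0 → S5
  read 'R': S5 → S2
  read 'L': S2 → S4
  read 'R': S4 → S5
  read 'L': S5 → S3
  read 'R': S3 → S0
  read 'R': S0 → S3
  read 'R': S3 → S0
  read 'L': S0 → S5
  read 'R': S5 → S2
  read 'R': S2 → S2
  read 'L': S2 → S4
  read 'R': S4 → S5
  read 'R': S5 → S2
  end S2, rejected
w2:
  start at S2
  read 'R': S2 → S2
  read 'R': S2 → S2
  read 'R': S2 → S2
  read 'R': S2 → S2
  read 'R': S2 → S2
  read 'L': S2 → S4
  read 'R': S4 → S5
  read 'R': S5 → S2
  read 'R': S2 → S2
  read 'R': S2 → S2
  read 'R': S2 → S2
  read 'L': S2 → S4
  read 'L': S4 → S1
  end S1, accepted
w3:
  start at S2
  read 'L': S2 → S4
  read 'L': S4 → S1
  read 'R': S1 → S3
  read 'L': S3 → S3
  read 'R': S3 → S0
  read 'L': S0 → S5
  read 'L': S5 → S3
  read 'L': S3 → S3
  read 'L': S3 → S3
  read 'L': S3 → S3
  read 'R': S3 → S0
  read 'R': S0 → S3
  read 'R': S3 → S0
  read 'L': S0 → S5
  read 'L': S5 → S3
  read 'R': S3 → S0
  read 'L': S0 → S5
  read 'L': S5 → S3
  read 'L': S3 → S3
  read 'L': S3 → S3
  read 'L': S3 → S3
  end S3, rejected
w4:
  start at S2
  read 'L': S2 → S4
  read 'R': S4 → S5
  read 'R': S5 → S2
  read 'L': S2 → S4
  read 'L': S4 → S1
  read 'R': S1 → S3
  read 'R': S3 → S0
  read 'L': S0 → S5
  read 'L': S5 → S3
  read 'L': S3 → S3
  read 'L': S3 → S3
  read 'L': S3 → S3
  read 'R': S3 → S0
  read 'R': S0 → S3
  read 'R': S3 → S0
  read 'R': S0 → S3
  read 'L': S3 → S3
  read 'R': S3 → S0
  read 'R': S0 → S3
  read 'L': S3 → S3
  read 'R': S3 → S0
  end S0, rejected
w5:
  start at S2
  read 'L': S2 → S4
  read 'L': S4 → S1
  read 'L': S1 → S1
  read 'L': S1 → S1
  read 'R': S1 → S3
  read 'R': S3 → S0
  read 'R': S0 → S3
  read 'R': S3 → S0
  read 'L': S0 → S5
  read 'R': S5 → S2
  read 'R': S2 → S2
  read 'L': S2 → S4
  read 'R': S4 → S5
  read 'R': S5 → S2
  read 'R': S2 → S2
  end S2, rejected

w2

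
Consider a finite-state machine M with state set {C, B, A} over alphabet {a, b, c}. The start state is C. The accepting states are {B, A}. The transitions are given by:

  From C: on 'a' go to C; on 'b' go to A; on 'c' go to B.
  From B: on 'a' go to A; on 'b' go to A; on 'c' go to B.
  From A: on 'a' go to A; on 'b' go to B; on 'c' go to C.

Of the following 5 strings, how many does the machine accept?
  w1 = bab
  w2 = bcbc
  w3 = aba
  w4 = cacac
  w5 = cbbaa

w1: Trace: C -b-> A -a-> A -b-> B  → end B, accepted
w2: Trace: C -b-> A -c-> C -b-> A -c-> C  → end C, rejected
w3: Trace: C -a-> C -b-> A -a-> A  → end A, accepted
w4: Trace: C -c-> B -a-> A -c-> C -a-> C -c-> B  → end B, accepted
w5: Trace: C -c-> B -b-> A -b-> B -a-> A -a-> A  → end A, accepted

4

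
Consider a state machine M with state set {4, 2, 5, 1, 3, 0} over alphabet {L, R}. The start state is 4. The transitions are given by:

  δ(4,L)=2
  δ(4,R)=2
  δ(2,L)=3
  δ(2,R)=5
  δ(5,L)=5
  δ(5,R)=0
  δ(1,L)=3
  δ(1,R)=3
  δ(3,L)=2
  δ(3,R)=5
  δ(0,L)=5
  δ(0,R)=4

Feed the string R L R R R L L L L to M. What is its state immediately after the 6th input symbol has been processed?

4 → 2 → 3 → 5 → 0 → 4 → 2
After 6 symbols: 2.

2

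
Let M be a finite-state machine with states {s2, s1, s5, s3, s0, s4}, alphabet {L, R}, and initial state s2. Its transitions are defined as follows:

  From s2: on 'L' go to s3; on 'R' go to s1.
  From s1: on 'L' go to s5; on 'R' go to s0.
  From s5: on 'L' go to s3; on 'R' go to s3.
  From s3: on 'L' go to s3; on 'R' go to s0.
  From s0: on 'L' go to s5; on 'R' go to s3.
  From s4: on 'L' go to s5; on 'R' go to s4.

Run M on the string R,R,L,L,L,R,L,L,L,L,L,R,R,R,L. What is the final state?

start at s2
read 'R': s2 → s1
read 'R': s1 → s0
read 'L': s0 → s5
read 'L': s5 → s3
read 'L': s3 → s3
read 'R': s3 → s0
read 'L': s0 → s5
read 'L': s5 → s3
read 'L': s3 → s3
read 'L': s3 → s3
read 'L': s3 → s3
read 'R': s3 → s0
read 'R': s0 → s3
read 'R': s3 → s0
read 'L': s0 → s5

s5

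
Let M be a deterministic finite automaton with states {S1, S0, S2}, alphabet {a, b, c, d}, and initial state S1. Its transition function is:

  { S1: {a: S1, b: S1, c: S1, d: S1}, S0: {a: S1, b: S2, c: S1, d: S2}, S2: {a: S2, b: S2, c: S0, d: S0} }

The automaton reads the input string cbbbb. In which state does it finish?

S1

Trace: S1 -c-> S1 -b-> S1 -b-> S1 -b-> S1 -b-> S1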